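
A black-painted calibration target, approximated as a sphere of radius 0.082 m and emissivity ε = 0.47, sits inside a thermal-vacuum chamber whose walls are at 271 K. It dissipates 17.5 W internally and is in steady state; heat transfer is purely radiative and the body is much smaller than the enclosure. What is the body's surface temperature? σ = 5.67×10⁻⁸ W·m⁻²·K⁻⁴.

For a small grey body in a large enclosure, net radiated power = εσA(T⁴ − T_w⁴).
Steady state: P = εσA(T⁴ − T_w⁴) with A = 4πr² = 0.08450 m².
T⁴ = P/(εσA) + T_w⁴ = 17.5/(0.47·5.67×10⁻⁸·0.08450) + (271)⁴
    = 7.772×10⁹ + 5.394×10⁹ = 1.317×10¹⁰ K⁴.

T ≈ 339 K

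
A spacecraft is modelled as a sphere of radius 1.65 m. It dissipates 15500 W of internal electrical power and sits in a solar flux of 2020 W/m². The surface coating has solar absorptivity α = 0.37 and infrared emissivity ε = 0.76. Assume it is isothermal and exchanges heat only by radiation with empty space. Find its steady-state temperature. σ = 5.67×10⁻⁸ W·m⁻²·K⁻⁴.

At steady state, absorbed solar power + internal power = radiated power.
Absorbed: α·S·A_cross = 0.37·2020·8.553 = 6393 W (cross-section πr²).
Total input = 6393 + 15500 = 21890 W.
Radiated: εσ·A_surf·T⁴ with A_surf = 4πr² = 34.21 m².
T⁴ = 21890/(0.76·5.67×10⁻⁸·34.21) = 1.485×10¹⁰ K⁴.

T ≈ 349 K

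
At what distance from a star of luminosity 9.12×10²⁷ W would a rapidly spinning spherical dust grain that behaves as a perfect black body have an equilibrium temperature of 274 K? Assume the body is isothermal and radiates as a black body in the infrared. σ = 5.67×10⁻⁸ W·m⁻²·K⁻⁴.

d ≈ 7.53×10¹¹ m

For an isothermal black-emitting sphere, (1−a)S·πr² = σ·4πr²·T⁴ ⇒ S = 4σT⁴/(1−a).
S = 4·5.67×10⁻⁸·(274)⁴/1.00 = 1278 W/m².
Flux falls as S = L/(4πd²), so d = √(L/(4πS)) = √(9.12×10²⁷/(4π·1278)).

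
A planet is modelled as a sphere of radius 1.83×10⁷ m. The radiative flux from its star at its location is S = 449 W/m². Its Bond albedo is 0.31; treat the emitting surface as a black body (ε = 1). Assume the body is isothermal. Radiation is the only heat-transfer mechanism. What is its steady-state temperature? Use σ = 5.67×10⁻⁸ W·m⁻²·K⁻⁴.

At equilibrium, absorbed power = emitted power.
Absorbing cross-section = πr² = 1.052×10¹⁵ m²; emitting surface = 4πr² = 4.208×10¹⁵ m² (ratio 4).
(1−a)S·A_cross = εσ·A_surf·T⁴  ⇒  T⁴ = (1−a)S/(4σ).
T⁴ = 0.690·449/(4·5.67×10⁻⁸) = 1.366×10⁹ K⁴.
T = (1.366×10⁹)^(1/4).

T ≈ 192 K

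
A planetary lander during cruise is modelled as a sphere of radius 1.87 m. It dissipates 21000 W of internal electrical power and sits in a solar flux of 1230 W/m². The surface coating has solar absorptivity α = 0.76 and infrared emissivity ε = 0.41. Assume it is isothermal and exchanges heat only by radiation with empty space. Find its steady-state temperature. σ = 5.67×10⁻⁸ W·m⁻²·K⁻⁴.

At steady state, absorbed solar power + internal power = radiated power.
Absorbed: α·S·A_cross = 0.76·1230·10.99 = 10270 W (cross-section πr²).
Total input = 10270 + 21000 = 31270 W.
Radiated: εσ·A_surf·T⁴ with A_surf = 4πr² = 43.94 m².
T⁴ = 31270/(0.41·5.67×10⁻⁸·43.94) = 3.061×10¹⁰ K⁴.

T ≈ 418 K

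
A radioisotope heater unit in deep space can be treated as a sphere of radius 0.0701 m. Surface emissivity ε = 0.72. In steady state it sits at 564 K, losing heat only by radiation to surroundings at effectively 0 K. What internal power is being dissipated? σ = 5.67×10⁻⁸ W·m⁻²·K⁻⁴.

Steady state: P = εσA T⁴.
A = 4πr² = 0.06175 m²; T⁴ = (564)⁴ = 1.012×10¹¹ K⁴.
P = 0.72 × 5.67×10⁻⁸ × 0.06175 × 1.012×10¹¹.

P ≈ 255 W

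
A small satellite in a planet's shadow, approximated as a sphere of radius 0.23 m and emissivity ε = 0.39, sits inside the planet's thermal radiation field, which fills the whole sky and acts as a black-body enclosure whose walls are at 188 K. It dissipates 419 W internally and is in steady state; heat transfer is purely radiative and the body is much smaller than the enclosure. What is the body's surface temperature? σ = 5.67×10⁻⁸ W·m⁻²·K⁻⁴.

For a small grey body in a large enclosure, net radiated power = εσA(T⁴ − T_w⁴).
Steady state: P = εσA(T⁴ − T_w⁴) with A = 4πr² = 0.6648 m².
T⁴ = P/(εσA) + T_w⁴ = 419/(0.39·5.67×10⁻⁸·0.6648) + (188)⁴
    = 2.850×10¹⁰ + 1.249×10⁹ = 2.975×10¹⁰ K⁴.

T ≈ 415 K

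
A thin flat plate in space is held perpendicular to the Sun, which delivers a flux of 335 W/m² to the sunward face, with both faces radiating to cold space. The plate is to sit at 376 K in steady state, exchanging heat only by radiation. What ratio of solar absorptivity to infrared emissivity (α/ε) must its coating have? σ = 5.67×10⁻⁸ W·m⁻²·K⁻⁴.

Balance: αS·A = εσ·2A·T⁴ ⇒ α/ε = 2σT⁴/S.
α/ε = 2·5.67×10⁻⁸·(376)⁴/335 = 2·5.67×10⁻⁸·1.999×10¹⁰/335.

α/ε ≈ 6.77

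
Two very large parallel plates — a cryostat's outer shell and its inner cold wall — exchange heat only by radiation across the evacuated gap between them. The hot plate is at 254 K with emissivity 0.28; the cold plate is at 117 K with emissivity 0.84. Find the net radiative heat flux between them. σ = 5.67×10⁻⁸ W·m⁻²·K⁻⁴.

For two infinite grey parallel plates, q = σ(T₁⁴ − T₂⁴)/(1/ε₁ + 1/ε₂ − 1).
T₁⁴ − T₂⁴ = 4.162×10⁹ − 1.874×10⁸ = 3.975×10⁹ K⁴.
1/ε₁ + 1/ε₂ − 1 = 3.571 + 1.190 − 1 = 3.762.
q = 5.67×10⁻⁸ × 3.975×10⁹ / 3.762.

q ≈ 59.9 W/m²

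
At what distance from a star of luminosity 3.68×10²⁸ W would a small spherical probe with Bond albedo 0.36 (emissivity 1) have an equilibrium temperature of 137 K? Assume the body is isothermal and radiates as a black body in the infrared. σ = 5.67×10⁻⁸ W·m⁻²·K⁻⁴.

d ≈ 4.84×10¹² m

For an isothermal black-emitting sphere, (1−a)S·πr² = σ·4πr²·T⁴ ⇒ S = 4σT⁴/(1−a).
S = 4·5.67×10⁻⁸·(137)⁴/0.640 = 124.8 W/m².
Flux falls as S = L/(4πd²), so d = √(L/(4πS)) = √(3.68×10²⁸/(4π·124.8)).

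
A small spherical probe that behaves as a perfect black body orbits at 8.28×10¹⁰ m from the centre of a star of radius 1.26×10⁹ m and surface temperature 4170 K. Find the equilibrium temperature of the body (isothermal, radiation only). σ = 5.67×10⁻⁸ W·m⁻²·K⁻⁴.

The star's surface emits σT_*⁴; at distance d the flux is S = σT_*⁴(R_*/d)².
S = 5.67×10⁻⁸·(4170)⁴·(1.26×10⁹/8.28×10¹⁰)² = 3970 W/m².
For an isothermal sphere T⁴ = (1−a)S/(4σ) = 1.751×10¹⁰ K⁴.

T ≈ 364 K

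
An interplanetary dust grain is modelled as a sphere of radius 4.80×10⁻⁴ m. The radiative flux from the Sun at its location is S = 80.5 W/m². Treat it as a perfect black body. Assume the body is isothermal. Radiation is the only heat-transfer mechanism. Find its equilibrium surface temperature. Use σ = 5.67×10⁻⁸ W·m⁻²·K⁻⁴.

At equilibrium, absorbed power = emitted power.
Absorbing cross-section = πr² = 7.238×10⁻⁷ m²; emitting surface = 4πr² = 2.895×10⁻⁶ m² (ratio 4).
S·A_cross = εσ·A_surf·T⁴  ⇒  T⁴ = S/(4σ).
T⁴ = 1.00·80.5/(4·5.67×10⁻⁸) = 3.549×10⁸ K⁴.
T = (3.549×10⁸)^(1/4).

T ≈ 137 K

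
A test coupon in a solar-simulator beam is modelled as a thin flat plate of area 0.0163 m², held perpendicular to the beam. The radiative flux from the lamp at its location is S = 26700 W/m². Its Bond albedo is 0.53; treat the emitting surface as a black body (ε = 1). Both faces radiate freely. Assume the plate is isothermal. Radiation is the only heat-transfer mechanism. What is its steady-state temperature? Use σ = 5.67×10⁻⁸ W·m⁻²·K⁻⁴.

At equilibrium, absorbed power = emitted power.
Absorbing cross-section = A = 0.01630 m²; emitting surface = 2A = 0.03260 m² (ratio 2).
(1−a)S·A_cross = εσ·A_surf·T⁴  ⇒  T⁴ = (1−a)S/(2σ).
T⁴ = 0.470·26700/(2·5.67×10⁻⁸) = 1.107×10¹¹ K⁴.
T = (1.107×10¹¹)^(1/4).

T ≈ 577 K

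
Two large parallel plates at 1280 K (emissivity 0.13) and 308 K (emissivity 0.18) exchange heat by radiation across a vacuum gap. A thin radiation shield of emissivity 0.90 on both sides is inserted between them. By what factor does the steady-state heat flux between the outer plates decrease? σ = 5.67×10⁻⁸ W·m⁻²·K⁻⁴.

factor ≈ 1.10

Without shield: q₀ = σΔ(T⁴)/(1/ε₁+1/ε₂−1) with denominator 12.25.
With shield the two gaps are in series; the resistances add: (1/ε₁+1/ε_s−1)+(1/ε_s+1/ε₂−1) = 7.803+5.667 = 13.47.
Heat-flux ratio q₀/q = 13.47/12.25.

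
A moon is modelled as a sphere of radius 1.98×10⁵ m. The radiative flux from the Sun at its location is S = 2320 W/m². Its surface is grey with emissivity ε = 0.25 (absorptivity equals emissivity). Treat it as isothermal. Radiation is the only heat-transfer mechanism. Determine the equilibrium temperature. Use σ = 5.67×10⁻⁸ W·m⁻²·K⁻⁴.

T ≈ 318 K

At equilibrium, absorbed power = emitted power.
Absorbing cross-section = πr² = 1.232×10¹¹ m²; emitting surface = 4πr² = 4.927×10¹¹ m² (ratio 4).
εS·A_cross = εσ·A_surf·T⁴  ⇒  T⁴ = S/(4σ)   (ε cancels).
T⁴ = 2320/(4·5.67×10⁻⁸) = 1.023×10¹⁰ K⁴.
T = (1.023×10¹⁰)^(1/4).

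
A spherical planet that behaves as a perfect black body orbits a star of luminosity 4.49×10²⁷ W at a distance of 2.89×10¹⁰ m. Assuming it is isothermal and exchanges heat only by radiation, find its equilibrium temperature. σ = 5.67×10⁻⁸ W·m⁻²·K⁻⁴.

First find the stellar flux at distance d: S = L/(4πd²) = 4.49×10²⁷/(4π·(2.89×10¹⁰)²) = 4.278×10⁵ W/m².
For an isothermal sphere, absorbed (1−a)S·πr² = emitted σ·4πr²·T⁴, so T⁴ = (1−a)S/(4σ).
T⁴ = 1.00·4.278×10⁵/(4·5.67×10⁻⁸) = 1.886×10¹² K⁴.

T ≈ 1170 K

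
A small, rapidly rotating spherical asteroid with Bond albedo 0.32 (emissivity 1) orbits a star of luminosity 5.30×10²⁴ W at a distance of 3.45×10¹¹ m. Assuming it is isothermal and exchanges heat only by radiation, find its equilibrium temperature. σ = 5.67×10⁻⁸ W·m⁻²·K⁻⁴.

First find the stellar flux at distance d: S = L/(4πd²) = 5.30×10²⁴/(4π·(3.45×10¹¹)²) = 3.543 W/m².
For an isothermal sphere, absorbed (1−a)S·πr² = emitted σ·4πr²·T⁴, so T⁴ = (1−a)S/(4σ).
T⁴ = 0.680·3.543/(4·5.67×10⁻⁸) = 1.062×10⁷ K⁴.

T ≈ 57.1 K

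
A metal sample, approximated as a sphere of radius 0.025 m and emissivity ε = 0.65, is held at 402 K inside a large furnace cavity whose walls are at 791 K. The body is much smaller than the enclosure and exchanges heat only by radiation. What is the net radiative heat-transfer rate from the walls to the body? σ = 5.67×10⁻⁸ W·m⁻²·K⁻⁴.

P_net ≈ 106 W

For a small grey body in a large enclosure: P_net = εσA(T_body⁴ − T_wall⁴).
A = 4πr² = 0.007854 m²; T_body⁴ − T_wall⁴ = 2.612×10¹⁰ − 3.915×10¹¹ = -3.654×10¹¹ K⁴.
|P_net| = 0.65·5.67×10⁻⁸·0.007854·3.654×10¹¹.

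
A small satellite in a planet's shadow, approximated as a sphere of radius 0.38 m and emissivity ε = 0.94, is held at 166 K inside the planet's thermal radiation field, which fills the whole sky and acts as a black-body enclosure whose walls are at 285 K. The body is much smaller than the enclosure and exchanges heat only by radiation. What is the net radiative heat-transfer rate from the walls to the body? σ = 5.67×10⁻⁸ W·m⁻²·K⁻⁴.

For a small grey body in a large enclosure: P_net = εσA(T_body⁴ − T_wall⁴).
A = 4πr² = 1.815 m²; T_body⁴ − T_wall⁴ = 7.593×10⁸ − 6.598×10⁹ = -5.838×10⁹ K⁴.
|P_net| = 0.94·5.67×10⁻⁸·1.815·5.838×10⁹.

P_net ≈ 565 W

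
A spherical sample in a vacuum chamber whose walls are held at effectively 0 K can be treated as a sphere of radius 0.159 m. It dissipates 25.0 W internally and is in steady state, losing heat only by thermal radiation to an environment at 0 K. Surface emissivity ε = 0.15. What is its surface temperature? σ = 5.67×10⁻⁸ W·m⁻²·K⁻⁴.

T ≈ 310 K

Steady state: internal power = radiated power, P = εσA T⁴.
Radiating area A = 4πr² = 0.3177 m².
T⁴ = P/(εσA) = 25.0/(0.15·5.67×10⁻⁸·0.3177) = 9.253×10⁹ K⁴.
T = (9.253×10⁹)^(1/4).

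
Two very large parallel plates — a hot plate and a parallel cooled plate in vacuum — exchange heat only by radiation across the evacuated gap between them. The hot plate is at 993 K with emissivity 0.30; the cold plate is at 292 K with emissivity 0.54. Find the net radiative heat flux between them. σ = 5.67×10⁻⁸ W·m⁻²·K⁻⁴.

q ≈ 13100 W/m²

For two infinite grey parallel plates, q = σ(T₁⁴ − T₂⁴)/(1/ε₁ + 1/ε₂ − 1).
T₁⁴ − T₂⁴ = 9.723×10¹¹ − 7.270×10⁹ = 9.650×10¹¹ K⁴.
1/ε₁ + 1/ε₂ − 1 = 3.333 + 1.852 − 1 = 4.185.
q = 5.67×10⁻⁸ × 9.650×10¹¹ / 4.185.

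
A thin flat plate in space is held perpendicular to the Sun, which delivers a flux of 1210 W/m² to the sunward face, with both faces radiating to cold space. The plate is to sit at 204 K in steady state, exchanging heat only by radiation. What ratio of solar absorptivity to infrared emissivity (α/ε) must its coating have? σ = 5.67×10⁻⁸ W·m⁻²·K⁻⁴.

Balance: αS·A = εσ·2A·T⁴ ⇒ α/ε = 2σT⁴/S.
α/ε = 2·5.67×10⁻⁸·(204)⁴/1210 = 2·5.67×10⁻⁸·1.732×10⁹/1210.

α/ε ≈ 0.162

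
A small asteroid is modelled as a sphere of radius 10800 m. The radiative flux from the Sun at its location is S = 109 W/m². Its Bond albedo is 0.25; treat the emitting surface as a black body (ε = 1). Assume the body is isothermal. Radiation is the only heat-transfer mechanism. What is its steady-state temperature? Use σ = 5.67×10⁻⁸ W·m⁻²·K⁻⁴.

At equilibrium, absorbed power = emitted power.
Absorbing cross-section = πr² = 3.664×10⁸ m²; emitting surface = 4πr² = 1.466×10⁹ m² (ratio 4).
(1−a)S·A_cross = εσ·A_surf·T⁴  ⇒  T⁴ = (1−a)S/(4σ).
T⁴ = 0.750·109/(4·5.67×10⁻⁸) = 3.604×10⁸ K⁴.
T = (3.604×10⁸)^(1/4).

T ≈ 138 K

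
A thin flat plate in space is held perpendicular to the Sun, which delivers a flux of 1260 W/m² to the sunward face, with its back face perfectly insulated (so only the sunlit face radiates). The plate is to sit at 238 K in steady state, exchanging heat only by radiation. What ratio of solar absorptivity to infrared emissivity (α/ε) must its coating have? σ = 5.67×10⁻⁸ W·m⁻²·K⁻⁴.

Balance: αS·A = εσ·1A·T⁴ ⇒ α/ε = σT⁴/S.
α/ε = 5.67×10⁻⁸·(238)⁴/1260 = 5.67×10⁻⁸·3.209×10⁹/1260.

α/ε ≈ 0.144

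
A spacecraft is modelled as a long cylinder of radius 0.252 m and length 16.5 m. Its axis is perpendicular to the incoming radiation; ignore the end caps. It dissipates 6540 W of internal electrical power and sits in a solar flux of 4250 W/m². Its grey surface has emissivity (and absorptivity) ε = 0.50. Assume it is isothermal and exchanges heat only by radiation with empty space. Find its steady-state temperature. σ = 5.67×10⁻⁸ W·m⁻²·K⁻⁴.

At steady state, absorbed solar power + internal power = radiated power.
Absorbed: α·S·A_cross = 0.50·4250·8.316 = 17670 W (cross-section 2rL).
Total input = 17670 + 6540 = 24210 W.
Radiated: εσ·A_surf·T⁴ with A_surf = 2πrL = 26.13 m².
T⁴ = 24210/(0.50·5.67×10⁻⁸·26.13) = 3.269×10¹⁰ K⁴.

T ≈ 425 K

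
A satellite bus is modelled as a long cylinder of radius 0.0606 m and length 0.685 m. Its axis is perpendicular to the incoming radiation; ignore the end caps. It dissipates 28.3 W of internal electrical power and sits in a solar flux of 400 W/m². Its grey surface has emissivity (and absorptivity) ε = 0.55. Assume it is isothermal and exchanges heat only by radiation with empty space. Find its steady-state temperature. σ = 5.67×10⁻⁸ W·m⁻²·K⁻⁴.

T ≈ 275 K

At steady state, absorbed solar power + internal power = radiated power.
Absorbed: α·S·A_cross = 0.55·400·0.08302 = 18.26 W (cross-section 2rL).
Total input = 18.26 + 28.3 = 46.56 W.
Radiated: εσ·A_surf·T⁴ with A_surf = 2πrL = 0.2608 m².
T⁴ = 46.56/(0.55·5.67×10⁻⁸·0.2608) = 5.725×10⁹ K⁴.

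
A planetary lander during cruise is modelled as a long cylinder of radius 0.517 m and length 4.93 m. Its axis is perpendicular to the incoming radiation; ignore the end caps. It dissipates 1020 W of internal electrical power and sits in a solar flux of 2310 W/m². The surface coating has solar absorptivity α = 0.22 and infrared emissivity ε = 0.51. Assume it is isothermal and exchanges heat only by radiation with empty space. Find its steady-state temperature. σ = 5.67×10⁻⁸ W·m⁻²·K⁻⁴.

T ≈ 297 K

At steady state, absorbed solar power + internal power = radiated power.
Absorbed: α·S·A_cross = 0.22·2310·5.098 = 2591 W (cross-section 2rL).
Total input = 2591 + 1020 = 3611 W.
Radiated: εσ·A_surf·T⁴ with A_surf = 2πrL = 16.01 m².
T⁴ = 3611/(0.51·5.67×10⁻⁸·16.01) = 7.797×10⁹ K⁴.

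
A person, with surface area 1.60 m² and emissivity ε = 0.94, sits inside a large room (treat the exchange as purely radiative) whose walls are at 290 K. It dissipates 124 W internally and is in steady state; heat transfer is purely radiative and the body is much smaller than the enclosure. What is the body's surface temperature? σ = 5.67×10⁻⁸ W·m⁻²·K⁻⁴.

For a small grey body in a large enclosure, net radiated power = εσA(T⁴ − T_w⁴).
Steady state: P = εσA(T⁴ − T_w⁴) with A = 1.60 m².
T⁴ = P/(εσA) + T_w⁴ = 124/(0.94·5.67×10⁻⁸·1.600) + (290)⁴
    = 1.454×10⁹ + 7.073×10⁹ = 8.527×10⁹ K⁴.

T ≈ 304 K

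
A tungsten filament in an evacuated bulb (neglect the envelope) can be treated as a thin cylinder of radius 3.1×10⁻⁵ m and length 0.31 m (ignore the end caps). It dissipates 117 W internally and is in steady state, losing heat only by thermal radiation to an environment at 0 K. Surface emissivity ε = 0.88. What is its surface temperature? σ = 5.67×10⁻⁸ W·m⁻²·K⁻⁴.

T ≈ 2500 K

Steady state: internal power = radiated power, P = εσA T⁴.
Radiating area A = 2πrL = 6.038×10⁻⁵ m².
T⁴ = P/(εσA) = 117/(0.88·5.67×10⁻⁸·6.038×10⁻⁵) = 3.883×10¹³ K⁴.
T = (3.883×10¹³)^(1/4).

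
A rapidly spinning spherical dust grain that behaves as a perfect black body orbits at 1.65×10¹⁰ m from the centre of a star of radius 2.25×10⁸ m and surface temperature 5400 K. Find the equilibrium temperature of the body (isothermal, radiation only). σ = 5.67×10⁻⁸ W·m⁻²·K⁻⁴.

The star's surface emits σT_*⁴; at distance d the flux is S = σT_*⁴(R_*/d)².
S = 5.67×10⁻⁸·(5400)⁴·(2.25×10⁸/1.65×10¹⁰)² = 8965 W/m².
For an isothermal sphere T⁴ = (1−a)S/(4σ) = 3.953×10¹⁰ K⁴.

T ≈ 446 K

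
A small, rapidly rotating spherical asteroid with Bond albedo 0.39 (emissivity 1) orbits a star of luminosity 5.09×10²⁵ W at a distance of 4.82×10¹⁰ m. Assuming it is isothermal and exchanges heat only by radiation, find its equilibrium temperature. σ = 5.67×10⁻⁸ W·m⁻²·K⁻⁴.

First find the stellar flux at distance d: S = L/(4πd²) = 5.09×10²⁵/(4π·(4.82×10¹⁰)²) = 1743 W/m².
For an isothermal sphere, absorbed (1−a)S·πr² = emitted σ·4πr²·T⁴, so T⁴ = (1−a)S/(4σ).
T⁴ = 0.610·1743/(4·5.67×10⁻⁸) = 4.689×10⁹ K⁴.

T ≈ 262 K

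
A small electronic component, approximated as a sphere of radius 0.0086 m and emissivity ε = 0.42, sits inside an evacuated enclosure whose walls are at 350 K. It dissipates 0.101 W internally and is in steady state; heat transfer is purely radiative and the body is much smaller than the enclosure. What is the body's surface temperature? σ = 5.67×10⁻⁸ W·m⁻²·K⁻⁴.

For a small grey body in a large enclosure, net radiated power = εσA(T⁴ − T_w⁴).
Steady state: P = εσA(T⁴ − T_w⁴) with A = 4πr² = 9.294×10⁻⁴ m².
T⁴ = P/(εσA) + T_w⁴ = 0.101/(0.42·5.67×10⁻⁸·9.294×10⁻⁴) + (350)⁴
    = 4.563×10⁹ + 1.501×10¹⁰ = 1.957×10¹⁰ K⁴.

T ≈ 374 K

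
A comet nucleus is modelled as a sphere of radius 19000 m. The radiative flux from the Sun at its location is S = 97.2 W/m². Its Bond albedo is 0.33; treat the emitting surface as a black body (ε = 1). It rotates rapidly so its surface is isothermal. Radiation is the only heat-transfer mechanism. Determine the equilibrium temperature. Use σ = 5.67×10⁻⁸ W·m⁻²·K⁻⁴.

At equilibrium, absorbed power = emitted power.
Absorbing cross-section = πr² = 1.134×10⁹ m²; emitting surface = 4πr² = 4.536×10⁹ m² (ratio 4).
(1−a)S·A_cross = εσ·A_surf·T⁴  ⇒  T⁴ = (1−a)S/(4σ).
T⁴ = 0.670·97.2/(4·5.67×10⁻⁸) = 2.871×10⁸ K⁴.
T = (2.871×10⁸)^(1/4).

T ≈ 130 K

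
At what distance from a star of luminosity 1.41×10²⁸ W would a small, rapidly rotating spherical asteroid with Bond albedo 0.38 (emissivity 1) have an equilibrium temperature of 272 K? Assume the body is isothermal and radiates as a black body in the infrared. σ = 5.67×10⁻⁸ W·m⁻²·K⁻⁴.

d ≈ 7.49×10¹¹ m

For an isothermal black-emitting sphere, (1−a)S·πr² = σ·4πr²·T⁴ ⇒ S = 4σT⁴/(1−a).
S = 4·5.67×10⁻⁸·(272)⁴/0.620 = 2002 W/m².
Flux falls as S = L/(4πd²), so d = √(L/(4πS)) = √(1.41×10²⁸/(4π·2002)).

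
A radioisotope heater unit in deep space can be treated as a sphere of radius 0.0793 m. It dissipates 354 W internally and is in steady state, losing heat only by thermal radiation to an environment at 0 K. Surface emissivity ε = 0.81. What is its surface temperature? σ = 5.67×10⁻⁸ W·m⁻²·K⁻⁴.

Steady state: internal power = radiated power, P = εσA T⁴.
Radiating area A = 4πr² = 0.07902 m².
T⁴ = P/(εσA) = 354/(0.81·5.67×10⁻⁸·0.07902) = 9.754×10¹⁰ K⁴.
T = (9.754×10¹⁰)^(1/4).

T ≈ 559 K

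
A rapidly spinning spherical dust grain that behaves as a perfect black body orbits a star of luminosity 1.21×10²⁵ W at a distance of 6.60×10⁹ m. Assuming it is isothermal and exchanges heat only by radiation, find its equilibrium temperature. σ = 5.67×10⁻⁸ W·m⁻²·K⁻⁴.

T ≈ 559 K

First find the stellar flux at distance d: S = L/(4πd²) = 1.21×10²⁵/(4π·(6.60×10⁹)²) = 22100 W/m².
For an isothermal sphere, absorbed (1−a)S·πr² = emitted σ·4πr²·T⁴, so T⁴ = (1−a)S/(4σ).
T⁴ = 1.00·22100/(4·5.67×10⁻⁸) = 9.746×10¹⁰ K⁴.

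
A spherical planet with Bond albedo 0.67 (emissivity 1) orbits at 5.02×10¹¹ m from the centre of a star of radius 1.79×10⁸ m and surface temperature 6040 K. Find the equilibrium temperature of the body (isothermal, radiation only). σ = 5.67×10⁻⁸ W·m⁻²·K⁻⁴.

T ≈ 61.1 K

The star's surface emits σT_*⁴; at distance d the flux is S = σT_*⁴(R_*/d)².
S = 5.67×10⁻⁸·(6040)⁴·(1.79×10⁸/5.02×10¹¹)² = 9.595 W/m².
For an isothermal sphere T⁴ = (1−a)S/(4σ) = 1.396×10⁷ K⁴.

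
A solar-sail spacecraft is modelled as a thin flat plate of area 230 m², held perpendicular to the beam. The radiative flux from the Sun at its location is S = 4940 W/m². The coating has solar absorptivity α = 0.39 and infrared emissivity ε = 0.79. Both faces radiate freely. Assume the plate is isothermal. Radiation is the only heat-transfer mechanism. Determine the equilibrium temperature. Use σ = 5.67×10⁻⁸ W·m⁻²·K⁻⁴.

T ≈ 383 K

At equilibrium, absorbed power = emitted power.
Absorbing cross-section = A = 230.0 m²; emitting surface = 2A = 460.0 m² (ratio 2).
αS·A_cross = εσ·A_surf·T⁴  ⇒  T⁴ = αS/(ε·2σ).
T⁴ = 0.390·4940/(0.79·2·5.67×10⁻⁸) = 2.151×10¹⁰ K⁴.
T = (2.151×10¹⁰)^(1/4).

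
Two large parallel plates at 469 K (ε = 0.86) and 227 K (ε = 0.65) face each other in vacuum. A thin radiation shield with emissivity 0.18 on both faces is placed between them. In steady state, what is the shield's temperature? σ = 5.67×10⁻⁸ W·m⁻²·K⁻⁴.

T_s ≈ 403 K

In steady state the net flux on the hot side equals that on the cold side.
σ(T₁⁴−T_s⁴)/D₁ = σ(T_s⁴−T₂⁴)/D₂, with D₁ = 1/ε₁+1/ε_s−1 = 5.718, D₂ = 1/ε_s+1/ε₂−1 = 6.094.
Solve for T_s⁴: T_s⁴ = (D₂·T₁⁴ + D₁·T₂⁴)/(D₁+D₂) = 2.625×10¹⁰ K⁴.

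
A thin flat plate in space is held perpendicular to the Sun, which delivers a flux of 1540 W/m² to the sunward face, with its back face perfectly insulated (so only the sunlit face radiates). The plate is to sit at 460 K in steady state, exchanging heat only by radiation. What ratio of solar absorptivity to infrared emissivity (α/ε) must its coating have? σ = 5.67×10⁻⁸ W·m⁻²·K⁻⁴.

α/ε ≈ 1.65

Balance: αS·A = εσ·1A·T⁴ ⇒ α/ε = σT⁴/S.
α/ε = 5.67×10⁻⁸·(460)⁴/1540 = 5.67×10⁻⁸·4.477×10¹⁰/1540.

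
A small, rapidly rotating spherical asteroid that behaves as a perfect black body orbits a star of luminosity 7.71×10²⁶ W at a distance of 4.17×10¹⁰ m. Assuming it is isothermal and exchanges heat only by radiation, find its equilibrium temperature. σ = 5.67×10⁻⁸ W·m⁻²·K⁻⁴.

T ≈ 628 K

First find the stellar flux at distance d: S = L/(4πd²) = 7.71×10²⁶/(4π·(4.17×10¹⁰)²) = 35280 W/m².
For an isothermal sphere, absorbed (1−a)S·πr² = emitted σ·4πr²·T⁴, so T⁴ = (1−a)S/(4σ).
T⁴ = 1.00·35280/(4·5.67×10⁻⁸) = 1.556×10¹¹ K⁴.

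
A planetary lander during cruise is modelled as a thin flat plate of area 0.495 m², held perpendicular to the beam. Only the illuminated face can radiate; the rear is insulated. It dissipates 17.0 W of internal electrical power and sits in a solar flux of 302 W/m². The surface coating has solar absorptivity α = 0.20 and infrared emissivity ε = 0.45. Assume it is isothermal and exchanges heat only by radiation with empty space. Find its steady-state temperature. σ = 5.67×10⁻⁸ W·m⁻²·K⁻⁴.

T ≈ 247 K

At steady state, absorbed solar power + internal power = radiated power.
Absorbed: α·S·A_cross = 0.20·302·0.4950 = 29.90 W (cross-section A).
Total input = 29.90 + 17.0 = 46.90 W.
Radiated: εσ·A_surf·T⁴ with A_surf = A = 0.4950 m².
T⁴ = 46.90/(0.45·5.67×10⁻⁸·0.4950) = 3.713×10⁹ K⁴.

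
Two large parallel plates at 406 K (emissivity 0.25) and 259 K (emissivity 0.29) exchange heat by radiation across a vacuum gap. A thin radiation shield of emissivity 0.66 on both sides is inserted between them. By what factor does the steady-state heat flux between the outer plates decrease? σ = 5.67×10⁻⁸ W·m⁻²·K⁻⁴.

factor ≈ 1.31

Without shield: q₀ = σΔ(T⁴)/(1/ε₁+1/ε₂−1) with denominator 6.448.
With shield the two gaps are in series; the resistances add: (1/ε₁+1/ε_s−1)+(1/ε_s+1/ε₂−1) = 4.515+3.963 = 8.479.
Heat-flux ratio q₀/q = 8.479/6.448.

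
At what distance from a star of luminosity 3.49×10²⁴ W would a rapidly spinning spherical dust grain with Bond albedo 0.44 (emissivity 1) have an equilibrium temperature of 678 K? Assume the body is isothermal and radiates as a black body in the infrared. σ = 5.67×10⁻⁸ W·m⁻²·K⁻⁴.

For an isothermal black-emitting sphere, (1−a)S·πr² = σ·4πr²·T⁴ ⇒ S = 4σT⁴/(1−a).
S = 4·5.67×10⁻⁸·(678)⁴/0.560 = 85580 W/m².
Flux falls as S = L/(4πd²), so d = √(L/(4πS)) = √(3.49×10²⁴/(4π·85580)).

d ≈ 1.80×10⁹ m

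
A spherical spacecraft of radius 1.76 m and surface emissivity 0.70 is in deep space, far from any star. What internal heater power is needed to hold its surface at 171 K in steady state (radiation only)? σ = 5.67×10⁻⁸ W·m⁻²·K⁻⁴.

P ≈ 1320 W

P = εσ·4πr²·T⁴.
4πr² = 38.93 m²; T⁴ = 8.550×10⁸ K⁴.
P = 0.70·5.67×10⁻⁸·38.93·8.550×10⁸.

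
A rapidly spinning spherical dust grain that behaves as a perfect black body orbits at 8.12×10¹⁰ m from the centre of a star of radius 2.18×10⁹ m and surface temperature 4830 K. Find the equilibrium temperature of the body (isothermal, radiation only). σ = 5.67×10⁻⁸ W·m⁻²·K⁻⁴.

The star's surface emits σT_*⁴; at distance d the flux is S = σT_*⁴(R_*/d)².
S = 5.67×10⁻⁸·(4830)⁴·(2.18×10⁹/8.12×10¹⁰)² = 22240 W/m².
For an isothermal sphere T⁴ = (1−a)S/(4σ) = 9.807×10¹⁰ K⁴.

T ≈ 560 K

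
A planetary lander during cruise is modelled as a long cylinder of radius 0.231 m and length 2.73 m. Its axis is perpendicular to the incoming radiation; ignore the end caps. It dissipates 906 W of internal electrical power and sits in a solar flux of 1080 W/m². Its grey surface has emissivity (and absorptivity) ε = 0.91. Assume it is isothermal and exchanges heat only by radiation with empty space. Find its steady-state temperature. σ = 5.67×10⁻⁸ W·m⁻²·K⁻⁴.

At steady state, absorbed solar power + internal power = radiated power.
Absorbed: α·S·A_cross = 0.91·1080·1.261 = 1240 W (cross-section 2rL).
Total input = 1240 + 906 = 2146 W.
Radiated: εσ·A_surf·T⁴ with A_surf = 2πrL = 3.962 m².
T⁴ = 2146/(0.91·5.67×10⁻⁸·3.962) = 1.049×10¹⁰ K⁴.

T ≈ 320 K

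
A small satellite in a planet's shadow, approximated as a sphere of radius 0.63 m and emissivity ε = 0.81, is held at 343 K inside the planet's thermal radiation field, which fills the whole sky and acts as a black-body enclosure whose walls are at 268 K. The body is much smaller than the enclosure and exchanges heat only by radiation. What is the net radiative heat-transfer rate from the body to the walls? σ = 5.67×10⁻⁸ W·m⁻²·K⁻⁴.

P_net ≈ 1990 W

For a small grey body in a large enclosure: P_net = εσA(T_body⁴ − T_wall⁴).
A = 4πr² = 4.988 m²; T_body⁴ − T_wall⁴ = 1.384×10¹⁰ − 5.159×10⁹ = 8.683×10⁹ K⁴.
|P_net| = 0.81·5.67×10⁻⁸·4.988·8.683×10⁹.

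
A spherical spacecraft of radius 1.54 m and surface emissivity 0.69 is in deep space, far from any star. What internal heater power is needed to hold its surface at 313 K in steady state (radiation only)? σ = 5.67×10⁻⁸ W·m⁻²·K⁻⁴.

P = εσ·4πr²·T⁴.
4πr² = 29.80 m²; T⁴ = 9.598×10⁹ K⁴.
P = 0.69·5.67×10⁻⁸·29.80·9.598×10⁹.

P ≈ 11200 W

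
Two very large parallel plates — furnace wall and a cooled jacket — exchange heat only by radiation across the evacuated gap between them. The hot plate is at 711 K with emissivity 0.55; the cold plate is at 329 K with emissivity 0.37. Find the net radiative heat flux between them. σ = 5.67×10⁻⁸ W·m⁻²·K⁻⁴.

For two infinite grey parallel plates, q = σ(T₁⁴ − T₂⁴)/(1/ε₁ + 1/ε₂ − 1).
T₁⁴ − T₂⁴ = 2.556×10¹¹ − 1.172×10¹⁰ = 2.438×10¹¹ K⁴.
1/ε₁ + 1/ε₂ − 1 = 1.818 + 2.703 − 1 = 3.521.
q = 5.67×10⁻⁸ × 2.438×10¹¹ / 3.521.

q ≈ 3930 W/m²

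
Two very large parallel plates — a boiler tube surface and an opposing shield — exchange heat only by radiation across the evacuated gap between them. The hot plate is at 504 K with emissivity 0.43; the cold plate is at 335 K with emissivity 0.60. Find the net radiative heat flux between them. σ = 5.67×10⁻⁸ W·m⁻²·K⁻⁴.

For two infinite grey parallel plates, q = σ(T₁⁴ − T₂⁴)/(1/ε₁ + 1/ε₂ − 1).
T₁⁴ − T₂⁴ = 6.452×10¹⁰ − 1.259×10¹⁰ = 5.193×10¹⁰ K⁴.
1/ε₁ + 1/ε₂ − 1 = 2.326 + 1.667 − 1 = 2.992.
q = 5.67×10⁻⁸ × 5.193×10¹⁰ / 2.992.

q ≈ 984 W/m²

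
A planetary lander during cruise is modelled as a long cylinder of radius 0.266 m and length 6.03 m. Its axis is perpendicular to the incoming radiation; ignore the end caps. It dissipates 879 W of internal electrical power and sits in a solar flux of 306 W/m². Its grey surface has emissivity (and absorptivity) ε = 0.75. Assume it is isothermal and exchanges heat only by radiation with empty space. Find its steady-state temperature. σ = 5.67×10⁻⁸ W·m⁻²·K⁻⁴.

At steady state, absorbed solar power + internal power = radiated power.
Absorbed: α·S·A_cross = 0.75·306·3.208 = 736.2 W (cross-section 2rL).
Total input = 736.2 + 879 = 1615 W.
Radiated: εσ·A_surf·T⁴ with A_surf = 2πrL = 10.08 m².
T⁴ = 1615/(0.75·5.67×10⁻⁸·10.08) = 3.769×10⁹ K⁴.

T ≈ 248 K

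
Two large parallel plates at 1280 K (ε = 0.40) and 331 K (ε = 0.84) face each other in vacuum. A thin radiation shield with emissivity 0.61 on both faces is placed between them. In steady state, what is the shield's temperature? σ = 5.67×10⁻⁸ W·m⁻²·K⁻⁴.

T_s ≈ 999 K

In steady state the net flux on the hot side equals that on the cold side.
σ(T₁⁴−T_s⁴)/D₁ = σ(T_s⁴−T₂⁴)/D₂, with D₁ = 1/ε₁+1/ε_s−1 = 3.139, D₂ = 1/ε_s+1/ε₂−1 = 1.830.
Solve for T_s⁴: T_s⁴ = (D₂·T₁⁴ + D₁·T₂⁴)/(D₁+D₂) = 9.961×10¹¹ K⁴.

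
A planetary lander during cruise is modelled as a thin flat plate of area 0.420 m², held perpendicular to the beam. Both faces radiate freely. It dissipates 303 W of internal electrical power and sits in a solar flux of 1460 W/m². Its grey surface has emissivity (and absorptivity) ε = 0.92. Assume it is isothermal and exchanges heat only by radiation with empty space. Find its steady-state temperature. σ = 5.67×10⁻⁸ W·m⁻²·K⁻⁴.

At steady state, absorbed solar power + internal power = radiated power.
Absorbed: α·S·A_cross = 0.92·1460·0.4200 = 564.1 W (cross-section A).
Total input = 564.1 + 303 = 867.1 W.
Radiated: εσ·A_surf·T⁴ with A_surf = 2A = 0.8400 m².
T⁴ = 867.1/(0.92·5.67×10⁻⁸·0.8400) = 1.979×10¹⁰ K⁴.

T ≈ 375 K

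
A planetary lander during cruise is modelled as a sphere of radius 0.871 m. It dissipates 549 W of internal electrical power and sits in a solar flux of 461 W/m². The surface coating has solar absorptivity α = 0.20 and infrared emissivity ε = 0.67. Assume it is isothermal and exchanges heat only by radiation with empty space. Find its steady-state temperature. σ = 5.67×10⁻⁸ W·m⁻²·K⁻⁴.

At steady state, absorbed solar power + internal power = radiated power.
Absorbed: α·S·A_cross = 0.20·461·2.383 = 219.7 W (cross-section πr²).
Total input = 219.7 + 549 = 768.7 W.
Radiated: εσ·A_surf·T⁴ with A_surf = 4πr² = 9.533 m².
T⁴ = 768.7/(0.67·5.67×10⁻⁸·9.533) = 2.123×10⁹ K⁴.

T ≈ 215 K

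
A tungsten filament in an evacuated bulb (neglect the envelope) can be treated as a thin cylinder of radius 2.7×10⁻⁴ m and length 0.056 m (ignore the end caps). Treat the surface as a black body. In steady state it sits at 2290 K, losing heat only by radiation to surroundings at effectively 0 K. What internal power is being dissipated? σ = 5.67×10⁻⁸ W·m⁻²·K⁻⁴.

P ≈ 148 W

Steady state: P = εσA T⁴.
A = 2πrL = 9.500×10⁻⁵ m²; T⁴ = (2290)⁴ = 2.750×10¹³ K⁴.
P = 1.0 × 5.67×10⁻⁸ × 9.500×10⁻⁵ × 2.750×10¹³.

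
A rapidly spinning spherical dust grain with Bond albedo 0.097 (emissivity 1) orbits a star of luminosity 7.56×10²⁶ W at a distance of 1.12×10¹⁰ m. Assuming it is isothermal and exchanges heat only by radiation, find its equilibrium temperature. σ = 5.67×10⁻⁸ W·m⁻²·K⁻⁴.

First find the stellar flux at distance d: S = L/(4πd²) = 7.56×10²⁶/(4π·(1.12×10¹⁰)²) = 4.796×10⁵ W/m².
For an isothermal sphere, absorbed (1−a)S·πr² = emitted σ·4πr²·T⁴, so T⁴ = (1−a)S/(4σ).
T⁴ = 0.903·4.796×10⁵/(4·5.67×10⁻⁸) = 1.910×10¹² K⁴.

T ≈ 1180 K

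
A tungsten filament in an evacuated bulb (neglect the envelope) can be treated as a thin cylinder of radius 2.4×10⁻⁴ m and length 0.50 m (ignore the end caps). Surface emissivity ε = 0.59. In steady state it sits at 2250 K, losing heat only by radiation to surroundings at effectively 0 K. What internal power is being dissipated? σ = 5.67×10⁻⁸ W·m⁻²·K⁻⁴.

P ≈ 646 W

Steady state: P = εσA T⁴.
A = 2πrL = 7.540×10⁻⁴ m²; T⁴ = (2250)⁴ = 2.563×10¹³ K⁴.
P = 0.59 × 5.67×10⁻⁸ × 7.540×10⁻⁴ × 2.563×10¹³.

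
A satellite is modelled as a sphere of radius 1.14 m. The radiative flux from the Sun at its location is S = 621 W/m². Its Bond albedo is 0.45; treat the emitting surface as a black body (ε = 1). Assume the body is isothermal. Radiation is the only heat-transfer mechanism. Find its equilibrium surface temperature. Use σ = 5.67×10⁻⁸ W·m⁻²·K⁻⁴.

At equilibrium, absorbed power = emitted power.
Absorbing cross-section = πr² = 4.083 m²; emitting surface = 4πr² = 16.33 m² (ratio 4).
(1−a)S·A_cross = εσ·A_surf·T⁴  ⇒  T⁴ = (1−a)S/(4σ).
T⁴ = 0.550·621/(4·5.67×10⁻⁸) = 1.506×10⁹ K⁴.
T = (1.506×10⁹)^(1/4).

T ≈ 197 K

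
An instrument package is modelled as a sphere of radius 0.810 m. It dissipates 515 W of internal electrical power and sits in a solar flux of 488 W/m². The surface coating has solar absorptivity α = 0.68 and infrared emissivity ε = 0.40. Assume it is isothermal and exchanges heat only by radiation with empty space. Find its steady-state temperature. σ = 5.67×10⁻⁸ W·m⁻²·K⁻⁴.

T ≈ 283 K

At steady state, absorbed solar power + internal power = radiated power.
Absorbed: α·S·A_cross = 0.68·488·2.061 = 684.0 W (cross-section πr²).
Total input = 684.0 + 515 = 1199 W.
Radiated: εσ·A_surf·T⁴ with A_surf = 4πr² = 8.245 m².
T⁴ = 1199/(0.40·5.67×10⁻⁸·8.245) = 6.412×10⁹ K⁴.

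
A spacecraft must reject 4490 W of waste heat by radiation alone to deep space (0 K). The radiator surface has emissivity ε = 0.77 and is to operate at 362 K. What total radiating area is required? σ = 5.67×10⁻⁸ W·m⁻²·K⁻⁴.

P = εσA T⁴ ⇒ A = P/(εσT⁴).
T⁴ = 1.717×10¹⁰ K⁴.
A = 4490/(0.77 × 5.67×10⁻⁸ × 1.717×10¹⁰).

A ≈ 5.99 m²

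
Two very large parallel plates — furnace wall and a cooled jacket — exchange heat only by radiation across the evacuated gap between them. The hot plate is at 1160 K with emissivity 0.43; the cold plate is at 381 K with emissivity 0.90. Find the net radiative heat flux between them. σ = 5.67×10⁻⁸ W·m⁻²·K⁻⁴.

For two infinite grey parallel plates, q = σ(T₁⁴ − T₂⁴)/(1/ε₁ + 1/ε₂ − 1).
T₁⁴ − T₂⁴ = 1.811×10¹² − 2.107×10¹⁰ = 1.790×10¹² K⁴.
1/ε₁ + 1/ε₂ − 1 = 2.326 + 1.111 − 1 = 2.437.
q = 5.67×10⁻⁸ × 1.790×10¹² / 2.437.

q ≈ 41600 W/m²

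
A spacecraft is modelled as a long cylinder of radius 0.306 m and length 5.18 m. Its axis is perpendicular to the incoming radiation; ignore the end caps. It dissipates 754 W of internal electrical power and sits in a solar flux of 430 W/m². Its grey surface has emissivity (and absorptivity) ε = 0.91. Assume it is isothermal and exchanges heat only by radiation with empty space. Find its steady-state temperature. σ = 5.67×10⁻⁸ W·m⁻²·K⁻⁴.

T ≈ 250 K

At steady state, absorbed solar power + internal power = radiated power.
Absorbed: α·S·A_cross = 0.91·430·3.170 = 1240 W (cross-section 2rL).
Total input = 1240 + 754 = 1994 W.
Radiated: εσ·A_surf·T⁴ with A_surf = 2πrL = 9.959 m².
T⁴ = 1994/(0.91·5.67×10⁻⁸·9.959) = 3.881×10⁹ K⁴.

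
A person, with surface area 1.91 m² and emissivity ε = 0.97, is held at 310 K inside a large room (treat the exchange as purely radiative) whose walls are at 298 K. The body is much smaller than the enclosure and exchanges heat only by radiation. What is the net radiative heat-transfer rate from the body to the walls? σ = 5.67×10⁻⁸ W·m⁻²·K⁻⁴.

P_net ≈ 142 W

For a small grey body in a large enclosure: P_net = εσA(T_body⁴ − T_wall⁴).
A = 1.91 m²; T_body⁴ − T_wall⁴ = 9.235×10⁹ − 7.886×10⁹ = 1.349×10⁹ K⁴.
|P_net| = 0.97·5.67×10⁻⁸·1.910·1.349×10⁹.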